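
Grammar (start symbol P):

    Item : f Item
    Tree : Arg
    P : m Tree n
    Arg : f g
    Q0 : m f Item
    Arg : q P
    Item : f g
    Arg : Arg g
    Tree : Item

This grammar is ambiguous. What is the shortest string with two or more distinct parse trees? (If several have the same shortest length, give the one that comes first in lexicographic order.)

m f g n

length 4: m f g n has 2 parse trees

Two derivations of m f g n:
  P ⇒ m Tree n ⇒ m Arg n ⇒ m f g n
  P ⇒ m Tree n ⇒ m Item n ⇒ m f g n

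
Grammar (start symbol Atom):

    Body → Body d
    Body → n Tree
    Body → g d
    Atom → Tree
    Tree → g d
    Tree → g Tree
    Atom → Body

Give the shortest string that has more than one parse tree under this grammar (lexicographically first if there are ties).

length 2: g d has 2 parse trees

Two derivations of g d:
  Atom ⇒ Tree ⇒ g d
  Atom ⇒ Body ⇒ g d

g d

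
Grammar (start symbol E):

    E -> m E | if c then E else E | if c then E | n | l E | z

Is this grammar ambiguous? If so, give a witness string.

Ambiguous

Witness: if c then if c then n else n

Derivation 1: E ⇒ if c then E else E ⇒ if c then if c then E else E ⇒ if c then if c then n else E ⇒ if c then if c then n else n
Derivation 2: E ⇒ if c then E ⇒ if c then if c then E else E ⇒ if c then if c then n else E ⇒ if c then if c then n else n

Two distinct leftmost derivations for the same string.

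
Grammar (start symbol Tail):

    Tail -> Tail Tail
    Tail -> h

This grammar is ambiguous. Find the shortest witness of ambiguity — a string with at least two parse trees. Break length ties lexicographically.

h h h

length 1: no string has ≥2 trees
length 2: no string has ≥2 trees
length 3: h h h has 2 parse trees

Two derivations of h h h:
  Tail ⇒ Tail Tail ⇒ Tail Tail Tail ⇒ h Tail Tail ⇒ h h Tail ⇒ h h h
  Tail ⇒ Tail Tail ⇒ h Tail ⇒ h Tail Tail ⇒ h h Tail ⇒ h h h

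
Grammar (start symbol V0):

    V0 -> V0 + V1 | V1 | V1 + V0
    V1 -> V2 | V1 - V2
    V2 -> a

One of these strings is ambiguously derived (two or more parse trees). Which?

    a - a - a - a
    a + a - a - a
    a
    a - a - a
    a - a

a - a - a - a: 1 tree
a + a - a - a: 2 trees
a: 1 tree
a - a - a: 1 tree
a - a: 1 tree

a + a - a - a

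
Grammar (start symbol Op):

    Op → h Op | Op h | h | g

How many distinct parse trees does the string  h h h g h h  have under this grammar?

Parse trees for h h h g h h (showing first 6 of 10):
  [Op h [Op h [Op h [Op [Op [Op g] h] h]]]]
  [Op h [Op h [Op [Op h [Op [Op g] h]] h]]]
  [Op h [Op h [Op [Op [Op h [Op g]] h] h]]]
  [Op h [Op [Op h [Op h [Op [Op g] h]]] h]]
  [Op h [Op [Op h [Op [Op h [Op g]] h]] h]]
  [Op h [Op [Op [Op h [Op h [Op g]]] h] h]]

10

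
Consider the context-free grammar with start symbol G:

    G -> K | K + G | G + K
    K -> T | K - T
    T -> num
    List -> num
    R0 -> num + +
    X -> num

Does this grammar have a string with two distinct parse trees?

Witness: num + num

Derivation 1: G ⇒ K + G ⇒ T + G ⇒ num + G ⇒ num + K ⇒ num + T ⇒ num + num
Derivation 2: G ⇒ G + K ⇒ K + K ⇒ T + K ⇒ num + K ⇒ num + T ⇒ num + num

Two distinct leftmost derivations for the same string.

Ambiguous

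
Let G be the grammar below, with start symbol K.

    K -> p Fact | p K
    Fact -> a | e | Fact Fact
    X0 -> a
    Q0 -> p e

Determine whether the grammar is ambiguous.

Ambiguous

Witness: p a a a

Derivation 1: K ⇒ p Fact ⇒ p Fact Fact ⇒ p a Fact ⇒ p a Fact Fact ⇒ p a a Fact ⇒ p a a a
Derivation 2: K ⇒ p Fact ⇒ p Fact Fact ⇒ p Fact Fact Fact ⇒ p a Fact Fact ⇒ p a a Fact ⇒ p a a a

Two distinct leftmost derivations for the same string.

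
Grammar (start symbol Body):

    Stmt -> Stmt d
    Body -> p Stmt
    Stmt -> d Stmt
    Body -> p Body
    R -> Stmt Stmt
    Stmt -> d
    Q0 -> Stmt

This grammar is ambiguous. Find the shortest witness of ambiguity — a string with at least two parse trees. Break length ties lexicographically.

p d d

length 2: no string has ≥2 trees
length 3: p d d has 2 parse trees

Two derivations of p d d:
  Body ⇒ p Stmt ⇒ p Stmt d ⇒ p d d
  Body ⇒ p Stmt ⇒ p d Stmt ⇒ p d d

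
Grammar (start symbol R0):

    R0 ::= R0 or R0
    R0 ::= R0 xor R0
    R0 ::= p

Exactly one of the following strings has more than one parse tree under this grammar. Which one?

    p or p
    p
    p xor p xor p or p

p or p: 1 tree
p: 1 tree
p xor p xor p or p: 5 trees

p xor p xor p or p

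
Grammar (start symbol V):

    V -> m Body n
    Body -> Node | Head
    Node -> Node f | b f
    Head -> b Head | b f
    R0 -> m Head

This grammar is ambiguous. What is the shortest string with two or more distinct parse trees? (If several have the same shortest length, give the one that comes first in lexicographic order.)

m b f n

length 4: m b f n has 2 parse trees

Two derivations of m b f n:
  V ⇒ m Body n ⇒ m Node n ⇒ m b f n
  V ⇒ m Body n ⇒ m Head n ⇒ m b f n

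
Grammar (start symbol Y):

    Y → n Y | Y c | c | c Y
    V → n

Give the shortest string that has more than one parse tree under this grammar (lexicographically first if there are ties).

length 1: no string has ≥2 trees
length 2: c c has 2 parse trees

Two derivations of c c:
  Y ⇒ Y c ⇒ c c
  Y ⇒ c Y ⇒ c c

c c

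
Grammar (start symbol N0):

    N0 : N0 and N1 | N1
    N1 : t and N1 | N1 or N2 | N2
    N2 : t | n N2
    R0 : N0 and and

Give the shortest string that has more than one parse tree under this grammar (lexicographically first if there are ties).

t and t

length 1: no string has ≥2 trees
length 2: no string has ≥2 trees
length 3: t and t has 2 parse trees

Two derivations of t and t:
  N0 ⇒ N0 and N1 ⇒ N1 and N1 ⇒ N2 and N1 ⇒ t and N1 ⇒ t and N2 ⇒ t and t
  N0 ⇒ N1 ⇒ t and N1 ⇒ t and N2 ⇒ t and t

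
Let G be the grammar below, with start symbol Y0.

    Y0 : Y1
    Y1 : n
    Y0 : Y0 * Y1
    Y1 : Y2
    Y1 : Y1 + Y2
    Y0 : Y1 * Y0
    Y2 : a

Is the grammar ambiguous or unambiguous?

Ambiguous

Witness: a * a

Derivation 1: Y0 ⇒ Y0 * Y1 ⇒ Y1 * Y1 ⇒ Y2 * Y1 ⇒ a * Y1 ⇒ a * Y2 ⇒ a * a
Derivation 2: Y0 ⇒ Y1 * Y0 ⇒ Y2 * Y0 ⇒ a * Y0 ⇒ a * Y1 ⇒ a * Y2 ⇒ a * a

Two distinct leftmost derivations for the same string.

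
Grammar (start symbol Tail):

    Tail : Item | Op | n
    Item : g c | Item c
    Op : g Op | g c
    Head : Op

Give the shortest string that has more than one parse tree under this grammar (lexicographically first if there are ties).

length 1: no string has ≥2 trees
length 2: g c has 2 parse trees

Two derivations of g c:
  Tail ⇒ Item ⇒ g c
  Tail ⇒ Op ⇒ g c

g c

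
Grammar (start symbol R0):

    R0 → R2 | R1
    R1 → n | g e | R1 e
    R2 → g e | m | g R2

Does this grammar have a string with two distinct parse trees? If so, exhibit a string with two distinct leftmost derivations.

Witness: g e

Derivation 1: R0 ⇒ R2 ⇒ g e
Derivation 2: R0 ⇒ R1 ⇒ g e

Two distinct leftmost derivations for the same string.

Ambiguous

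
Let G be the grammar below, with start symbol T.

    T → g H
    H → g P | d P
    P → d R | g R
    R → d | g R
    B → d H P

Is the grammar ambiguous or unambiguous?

Only T, H, P, R are reachable from T; ignoring the rest: Restricted to the reachable nonterminals, every rule has the form A → t or A → t B, and no two rules for the same A share a first terminal. The grammar encodes a DFA — one run per string.

Unambiguous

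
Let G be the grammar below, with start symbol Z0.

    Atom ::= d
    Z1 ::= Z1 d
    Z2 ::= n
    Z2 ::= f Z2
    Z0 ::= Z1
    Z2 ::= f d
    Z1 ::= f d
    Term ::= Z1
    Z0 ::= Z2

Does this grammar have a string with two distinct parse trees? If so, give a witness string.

Ambiguous

Witness: f d

Derivation 1: Z0 ⇒ Z1 ⇒ f d
Derivation 2: Z0 ⇒ Z2 ⇒ f d

Two distinct leftmost derivations for the same string.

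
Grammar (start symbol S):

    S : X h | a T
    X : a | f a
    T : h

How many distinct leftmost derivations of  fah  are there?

Parse trees for fah:
  [S [X f a] h]

1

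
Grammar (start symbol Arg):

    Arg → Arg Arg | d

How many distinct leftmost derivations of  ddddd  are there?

14

Parse trees for ddddd (showing first 6 of 14):
  [Arg [Arg d] [Arg [Arg d] [Arg [Arg d] [Arg [Arg d] [Arg d]]]]]
  [Arg [Arg d] [Arg [Arg d] [Arg [Arg [Arg d] [Arg d]] [Arg d]]]]
  [Arg [Arg d] [Arg [Arg [Arg d] [Arg d]] [Arg [Arg d] [Arg d]]]]
  [Arg [Arg d] [Arg [Arg [Arg d] [Arg [Arg d] [Arg d]]] [Arg d]]]
  [Arg [Arg d] [Arg [Arg [Arg [Arg d] [Arg d]] [Arg d]] [Arg d]]]
  [Arg [Arg [Arg d] [Arg d]] [Arg [Arg d] [Arg [Arg d] [Arg d]]]]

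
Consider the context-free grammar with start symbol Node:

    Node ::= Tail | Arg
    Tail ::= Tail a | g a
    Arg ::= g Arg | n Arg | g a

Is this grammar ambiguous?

Witness: g a

Derivation 1: Node ⇒ Tail ⇒ g a
Derivation 2: Node ⇒ Arg ⇒ g a

Two distinct leftmost derivations for the same string.

Ambiguous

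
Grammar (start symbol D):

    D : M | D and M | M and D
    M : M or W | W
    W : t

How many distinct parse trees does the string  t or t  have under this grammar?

1

Parse trees for t or t:
  [D [M [M [W t]] or [W t]]]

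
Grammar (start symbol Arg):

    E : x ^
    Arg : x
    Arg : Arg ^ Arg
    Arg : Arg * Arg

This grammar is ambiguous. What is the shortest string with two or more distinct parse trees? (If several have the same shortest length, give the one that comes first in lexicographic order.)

length 1: no string has ≥2 trees
length 3: no string has ≥2 trees
length 5: x * x * x has 2 parse trees

Two derivations of x * x * x:
  Arg ⇒ Arg * Arg ⇒ x * Arg ⇒ x * Arg * Arg ⇒ x * x * Arg ⇒ x * x * x
  Arg ⇒ Arg * Arg ⇒ Arg * Arg * Arg ⇒ x * Arg * Arg ⇒ x * x * Arg ⇒ x * x * x

x * x * x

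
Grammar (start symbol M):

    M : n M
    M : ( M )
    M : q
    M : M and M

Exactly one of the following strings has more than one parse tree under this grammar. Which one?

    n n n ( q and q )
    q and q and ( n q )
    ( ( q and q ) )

n n n ( q and q ): 1 tree
q and q and ( n q ): 2 trees
( ( q and q ) ): 1 tree

q and q and ( n q )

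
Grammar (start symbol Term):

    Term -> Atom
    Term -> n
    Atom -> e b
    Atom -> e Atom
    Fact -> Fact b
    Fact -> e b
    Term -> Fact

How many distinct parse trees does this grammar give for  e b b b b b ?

Parse trees for e b b b b b:
  [Term [Fact [Fact [Fact [Fact [Fact e b] b] b] b] b]]

1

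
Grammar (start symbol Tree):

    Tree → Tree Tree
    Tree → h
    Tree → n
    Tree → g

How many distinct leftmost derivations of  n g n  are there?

2

Parse trees for n g n:
  [Tree [Tree n] [Tree [Tree g] [Tree n]]]
  [Tree [Tree [Tree n] [Tree g]] [Tree n]]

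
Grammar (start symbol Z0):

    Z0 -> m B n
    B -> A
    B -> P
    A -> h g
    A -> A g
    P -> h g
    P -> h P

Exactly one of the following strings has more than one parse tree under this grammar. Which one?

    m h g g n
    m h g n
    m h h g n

m h g g n: 1 tree
m h g n: 2 trees
m h h g n: 1 tree

m h g n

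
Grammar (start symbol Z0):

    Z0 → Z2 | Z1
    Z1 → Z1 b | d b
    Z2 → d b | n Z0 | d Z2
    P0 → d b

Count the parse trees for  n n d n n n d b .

2

Parse trees for n n d n n n d b:
  [Z0 [Z2 n [Z0 [Z2 n [Z0 [Z2 d [Z2 n [Z0 [Z2 n [Z0 [Z2 n [Z0 [Z2 d b]]]]]]]]]]]]]
  [Z0 [Z2 n [Z0 [Z2 n [Z0 [Z2 d [Z2 n [Z0 [Z2 n [Z0 [Z2 n [Z0 [Z1 d b]]]]]]]]]]]]]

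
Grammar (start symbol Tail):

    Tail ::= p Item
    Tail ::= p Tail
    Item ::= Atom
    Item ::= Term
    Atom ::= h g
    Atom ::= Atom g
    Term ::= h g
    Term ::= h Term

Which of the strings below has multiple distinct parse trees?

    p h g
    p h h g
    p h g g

p h g

p h g: 2 trees
p h h g: 1 tree
p h g g: 1 tree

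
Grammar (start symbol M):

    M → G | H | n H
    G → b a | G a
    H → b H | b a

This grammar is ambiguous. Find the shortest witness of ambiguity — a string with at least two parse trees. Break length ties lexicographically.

length 2: b a has 2 parse trees

Two derivations of b a:
  M ⇒ G ⇒ b a
  M ⇒ H ⇒ b a

b a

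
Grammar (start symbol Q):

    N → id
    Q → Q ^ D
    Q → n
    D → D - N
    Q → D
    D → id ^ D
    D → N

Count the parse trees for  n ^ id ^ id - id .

Parse trees for n ^ id ^ id - id:
  [Q [Q n] ^ [D [D id ^ [D [N id]]] - [N id]]]
  [Q [Q n] ^ [D id ^ [D [D [N id]] - [N id]]]]
  [Q [Q [Q n] ^ [D [N id]]] ^ [D [D [N id]] - [N id]]]

3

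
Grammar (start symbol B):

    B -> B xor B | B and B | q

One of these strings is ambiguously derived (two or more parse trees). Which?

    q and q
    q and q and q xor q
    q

q and q: 1 tree
q and q and q xor q: 5 trees
q: 1 tree

q and q and q xor q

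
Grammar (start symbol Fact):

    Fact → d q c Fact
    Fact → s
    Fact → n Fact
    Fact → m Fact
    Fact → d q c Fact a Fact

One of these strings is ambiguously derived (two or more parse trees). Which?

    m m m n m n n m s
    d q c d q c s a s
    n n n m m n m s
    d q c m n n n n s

m m m n m n n m s: 1 tree
d q c d q c s a s: 2 trees
n n n m m n m s: 1 tree
d q c m n n n n s: 1 tree

d q c d q c s a s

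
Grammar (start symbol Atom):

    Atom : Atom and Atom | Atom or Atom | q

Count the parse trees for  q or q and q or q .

Parse trees for q or q and q or q:
  [Atom [Atom [Atom q] or [Atom q]] and [Atom [Atom q] or [Atom q]]]
  [Atom [Atom q] or [Atom [Atom q] and [Atom [Atom q] or [Atom q]]]]
  [Atom [Atom q] or [Atom [Atom [Atom q] and [Atom q]] or [Atom q]]]
  [Atom [Atom [Atom [Atom q] or [Atom q]] and [Atom q]] or [Atom q]]
  [Atom [Atom [Atom q] or [Atom [Atom q] and [Atom q]]] or [Atom q]]

5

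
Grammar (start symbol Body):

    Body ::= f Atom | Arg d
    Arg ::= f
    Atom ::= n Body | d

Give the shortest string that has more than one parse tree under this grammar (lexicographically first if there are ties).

f d

length 2: f d has 2 parse trees

Two derivations of f d:
  Body ⇒ f Atom ⇒ f d
  Body ⇒ Arg d ⇒ f d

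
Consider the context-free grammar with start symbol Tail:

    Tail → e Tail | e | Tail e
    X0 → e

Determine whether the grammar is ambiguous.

Witness: e e

Derivation 1: Tail ⇒ e Tail ⇒ e e
Derivation 2: Tail ⇒ Tail e ⇒ e e

Two distinct leftmost derivations for the same string.

Ambiguous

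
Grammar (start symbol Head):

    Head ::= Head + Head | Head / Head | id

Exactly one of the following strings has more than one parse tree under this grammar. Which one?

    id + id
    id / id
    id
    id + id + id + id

id + id: 1 tree
id / id: 1 tree
id: 1 tree
id + id + id + id: 5 trees

id + id + id + id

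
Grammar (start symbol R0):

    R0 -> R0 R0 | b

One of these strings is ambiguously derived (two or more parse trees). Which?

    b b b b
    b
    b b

b b b b: 5 trees
b: 1 tree
b b: 1 tree

b b b b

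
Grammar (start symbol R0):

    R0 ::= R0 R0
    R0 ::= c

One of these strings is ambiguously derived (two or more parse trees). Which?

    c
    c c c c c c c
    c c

c: 1 tree
c c c c c c c: 132 trees
c c: 1 tree

c c c c c c c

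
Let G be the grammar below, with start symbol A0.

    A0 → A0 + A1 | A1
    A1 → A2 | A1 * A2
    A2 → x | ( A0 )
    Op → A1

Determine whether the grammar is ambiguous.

Only A0, A1, A2 are reachable from A0; ignoring the rest: A0 → A0 + A1 | A1  ;  A1 → A1 * A2 | A2  — a left-associative chain with A2 at the bottom. Each string factors uniquely by precedence.

Unambiguous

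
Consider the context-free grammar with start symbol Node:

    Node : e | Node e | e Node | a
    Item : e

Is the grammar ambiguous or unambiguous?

Witness: e e

Derivation 1: Node ⇒ Node e ⇒ e e
Derivation 2: Node ⇒ e Node ⇒ e e

Two distinct leftmost derivations for the same string.

Ambiguous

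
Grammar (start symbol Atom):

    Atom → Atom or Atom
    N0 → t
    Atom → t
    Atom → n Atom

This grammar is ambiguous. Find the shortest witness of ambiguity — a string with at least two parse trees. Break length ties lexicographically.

n t or t

length 1: no string has ≥2 trees
length 2: no string has ≥2 trees
length 3: no string has ≥2 trees
length 4: n t or t has 2 parse trees

Two derivations of n t or t:
  Atom ⇒ Atom or Atom ⇒ n Atom or Atom ⇒ n t or Atom ⇒ n t or t
  Atom ⇒ n Atom ⇒ n Atom or Atom ⇒ n t or Atom ⇒ n t or t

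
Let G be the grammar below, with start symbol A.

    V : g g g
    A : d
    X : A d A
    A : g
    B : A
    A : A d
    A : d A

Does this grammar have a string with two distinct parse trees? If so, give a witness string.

Ambiguous

Witness: d d

Derivation 1: A ⇒ A d ⇒ d d
Derivation 2: A ⇒ d A ⇒ d d

Two distinct leftmost derivations for the same string.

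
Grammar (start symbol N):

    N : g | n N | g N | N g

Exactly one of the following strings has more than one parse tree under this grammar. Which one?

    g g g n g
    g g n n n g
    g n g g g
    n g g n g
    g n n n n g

g n g g g

g g g n g: 1 tree
g g n n n g: 1 tree
g n g g g: 11 trees
n g g n g: 1 tree
g n n n n g: 1 tree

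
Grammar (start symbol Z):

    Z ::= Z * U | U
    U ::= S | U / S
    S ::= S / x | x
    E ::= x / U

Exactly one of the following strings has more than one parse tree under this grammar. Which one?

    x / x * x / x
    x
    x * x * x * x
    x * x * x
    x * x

x / x * x / x

x / x * x / x: 4 trees
x: 1 tree
x * x * x * x: 1 tree
x * x * x: 1 tree
x * x: 1 tree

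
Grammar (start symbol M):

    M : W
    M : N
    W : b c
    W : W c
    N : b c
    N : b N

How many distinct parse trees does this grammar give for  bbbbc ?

1

Parse trees for bbbbc:
  [M [N b [N b [N b [N b c]]]]]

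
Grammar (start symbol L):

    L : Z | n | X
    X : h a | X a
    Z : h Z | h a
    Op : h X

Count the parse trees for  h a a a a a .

Parse trees for h a a a a a:
  [L [X [X [X [X [X h a] a] a] a] a]]

1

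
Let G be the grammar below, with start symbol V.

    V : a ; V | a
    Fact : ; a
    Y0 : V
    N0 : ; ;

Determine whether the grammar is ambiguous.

(Fact, Y0, N0 are unreachable from V, so their rules don't affect L(V).) The reachable grammar is A → atom sep A | atom. Each atom is followed by either the separator (recurse) or end-of-string (stop) — no choice point.

Unambiguous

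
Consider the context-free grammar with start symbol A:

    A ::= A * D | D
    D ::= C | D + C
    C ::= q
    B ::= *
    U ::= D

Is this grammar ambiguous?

(B, U are unreachable from A, so their rules don't affect L(A).) A → A * D | D  ;  D → D + C | C  — a left-associative chain with C at the bottom. Each string factors uniquely by precedence.

Unambiguous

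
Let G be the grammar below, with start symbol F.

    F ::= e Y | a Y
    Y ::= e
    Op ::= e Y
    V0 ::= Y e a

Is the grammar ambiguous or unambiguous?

Unambiguous

(Op, V0 are unreachable from F, so their rules don't affect L(F).) The reachable rules are right-linear with at most one rule per (nonterminal, next-terminal) pair. Each input token forces the next rule, so parsing is deterministic.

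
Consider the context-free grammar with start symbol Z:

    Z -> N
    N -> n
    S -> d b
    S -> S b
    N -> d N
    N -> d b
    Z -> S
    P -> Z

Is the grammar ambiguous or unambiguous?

Ambiguous

Witness: d b

Derivation 1: Z ⇒ N ⇒ d b
Derivation 2: Z ⇒ S ⇒ d b

Two distinct leftmost derivations for the same string.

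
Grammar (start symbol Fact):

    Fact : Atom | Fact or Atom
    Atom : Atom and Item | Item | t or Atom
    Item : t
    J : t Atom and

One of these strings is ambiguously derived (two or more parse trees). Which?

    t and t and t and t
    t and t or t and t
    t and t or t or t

t and t or t or t

t and t and t and t: 1 tree
t and t or t and t: 1 tree
t and t or t or t: 2 trees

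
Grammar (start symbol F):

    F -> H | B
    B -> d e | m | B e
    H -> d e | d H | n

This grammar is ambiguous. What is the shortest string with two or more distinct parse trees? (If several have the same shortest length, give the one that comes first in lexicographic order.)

d e

length 1: no string has ≥2 trees
length 2: d e has 2 parse trees

Two derivations of d e:
  F ⇒ H ⇒ d e
  F ⇒ B ⇒ d e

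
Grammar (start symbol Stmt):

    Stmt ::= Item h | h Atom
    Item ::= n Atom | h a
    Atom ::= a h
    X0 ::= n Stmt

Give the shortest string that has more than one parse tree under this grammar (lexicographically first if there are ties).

length 3: h a h has 2 parse trees

Two derivations of h a h:
  Stmt ⇒ Item h ⇒ h a h
  Stmt ⇒ h Atom ⇒ h a h

h a h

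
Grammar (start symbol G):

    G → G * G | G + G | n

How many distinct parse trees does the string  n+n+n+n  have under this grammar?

5

Parse trees for n+n+n+n:
  [G [G n] + [G [G n] + [G [G n] + [G n]]]]
  [G [G n] + [G [G [G n] + [G n]] + [G n]]]
  [G [G [G n] + [G n]] + [G [G n] + [G n]]]
  [G [G [G n] + [G [G n] + [G n]]] + [G n]]
  [G [G [G [G n] + [G n]] + [G n]] + [G n]]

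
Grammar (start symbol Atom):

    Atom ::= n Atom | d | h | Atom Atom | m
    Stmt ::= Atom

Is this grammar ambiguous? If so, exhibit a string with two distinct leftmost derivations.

Witness: d d d

Derivation 1: Atom ⇒ Atom Atom ⇒ d Atom ⇒ d Atom Atom ⇒ d d Atom ⇒ d d d
Derivation 2: Atom ⇒ Atom Atom ⇒ Atom Atom Atom ⇒ d Atom Atom ⇒ d d Atom ⇒ d d d

Two distinct leftmost derivations for the same string.

Ambiguous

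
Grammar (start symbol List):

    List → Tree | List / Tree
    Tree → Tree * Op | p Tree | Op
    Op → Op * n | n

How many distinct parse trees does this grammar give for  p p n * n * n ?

13

Parse trees for p p n * n * n (showing first 6 of 13):
  [List [Tree [Tree p [Tree p [Tree [Op n]]]] * [Op [Op n] * n]]]
  [List [Tree [Tree [Tree p [Tree p [Tree [Op n]]]] * [Op n]] * [Op n]]]
  [List [Tree [Tree p [Tree [Tree p [Tree [Op n]]] * [Op n]]] * [Op n]]]
  [List [Tree [Tree p [Tree p [Tree [Tree [Op n]] * [Op n]]]] * [Op n]]]
  [List [Tree [Tree p [Tree p [Tree [Op [Op n] * n]]]] * [Op n]]]
  [List [Tree p [Tree [Tree p [Tree [Op n]]] * [Op [Op n] * n]]]]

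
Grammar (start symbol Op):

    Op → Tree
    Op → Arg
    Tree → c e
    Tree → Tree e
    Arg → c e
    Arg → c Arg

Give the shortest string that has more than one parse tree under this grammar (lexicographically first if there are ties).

c e

length 2: c e has 2 parse trees

Two derivations of c e:
  Op ⇒ Tree ⇒ c e
  Op ⇒ Arg ⇒ c e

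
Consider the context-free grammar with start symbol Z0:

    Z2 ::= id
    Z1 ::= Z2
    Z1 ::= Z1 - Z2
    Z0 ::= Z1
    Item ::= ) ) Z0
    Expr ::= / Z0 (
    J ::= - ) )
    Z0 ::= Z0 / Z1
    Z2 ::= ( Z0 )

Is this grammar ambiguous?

Unambiguous

(J, Item, Expr are unreachable from Z0, so their rules don't affect L(Z0).) The grammar is stratified — Z0 handles '/' (left-recursive), Z1 handles '-', Z2 atoms. Each operator has a fixed associativity and precedence level, so every string has one parse.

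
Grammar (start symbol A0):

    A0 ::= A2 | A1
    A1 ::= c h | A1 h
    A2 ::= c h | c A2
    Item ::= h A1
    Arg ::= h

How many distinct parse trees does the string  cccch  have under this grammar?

Parse trees for cccch:
  [A0 [A2 c [A2 c [A2 c [A2 c h]]]]]

1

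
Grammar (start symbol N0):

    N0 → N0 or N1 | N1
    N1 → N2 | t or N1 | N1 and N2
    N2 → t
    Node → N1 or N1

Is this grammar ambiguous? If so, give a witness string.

Ambiguous

Witness: t or t

Derivation 1: N0 ⇒ N0 or N1 ⇒ N1 or N1 ⇒ N2 or N1 ⇒ t or N1 ⇒ t or N2 ⇒ t or t
Derivation 2: N0 ⇒ N1 ⇒ t or N1 ⇒ t or N2 ⇒ t or t

Two distinct leftmost derivations for the same string.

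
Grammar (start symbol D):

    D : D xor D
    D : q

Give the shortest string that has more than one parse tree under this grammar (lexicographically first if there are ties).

length 1: no string has ≥2 trees
length 3: no string has ≥2 trees
length 5: q xor q xor q has 2 parse trees

Two derivations of q xor q xor q:
  D ⇒ D xor D ⇒ D xor D xor D ⇒ q xor D xor D ⇒ q xor q xor D ⇒ q xor q xor q
  D ⇒ D xor D ⇒ q xor D ⇒ q xor D xor D ⇒ q xor q xor D ⇒ q xor q xor q

q xor q xor q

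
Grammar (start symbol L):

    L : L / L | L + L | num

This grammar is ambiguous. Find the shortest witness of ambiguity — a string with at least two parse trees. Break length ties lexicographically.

num + num + num

length 1: no string has ≥2 trees
length 3: no string has ≥2 trees
length 5: num + num + num has 2 parse trees

Two derivations of num + num + num:
  L ⇒ L + L ⇒ L + L + L ⇒ num + L + L ⇒ num + num + L ⇒ num + num + num
  L ⇒ L + L ⇒ num + L ⇒ num + L + L ⇒ num + num + L ⇒ num + num + num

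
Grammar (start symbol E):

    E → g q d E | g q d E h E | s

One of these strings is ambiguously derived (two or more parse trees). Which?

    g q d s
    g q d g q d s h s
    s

g q d s: 1 tree
g q d g q d s h s: 2 trees
s: 1 tree

g q d g q d s h s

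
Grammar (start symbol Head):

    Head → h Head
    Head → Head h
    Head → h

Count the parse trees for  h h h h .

Parse trees for h h h h:
  [Head h [Head h [Head h [Head h]]]]
  [Head h [Head h [Head [Head h] h]]]
  [Head h [Head [Head h [Head h]] h]]
  [Head h [Head [Head [Head h] h] h]]
  [Head [Head h [Head h [Head h]]] h]
  [Head [Head h [Head [Head h] h]] h]
  [Head [Head [Head h [Head h]] h] h]
  [Head [Head [Head [Head h] h] h] h]

8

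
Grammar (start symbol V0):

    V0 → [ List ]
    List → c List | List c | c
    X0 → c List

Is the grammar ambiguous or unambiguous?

Witness: [ c c ]

Derivation 1: V0 ⇒ [ List ] ⇒ [ c List ] ⇒ [ c c ]
Derivation 2: V0 ⇒ [ List ] ⇒ [ List c ] ⇒ [ c c ]

Two distinct leftmost derivations for the same string.

Ambiguous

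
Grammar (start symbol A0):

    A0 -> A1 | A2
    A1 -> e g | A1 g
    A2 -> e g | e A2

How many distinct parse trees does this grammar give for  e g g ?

Parse trees for e g g:
  [A0 [A1 [A1 e g] g]]

1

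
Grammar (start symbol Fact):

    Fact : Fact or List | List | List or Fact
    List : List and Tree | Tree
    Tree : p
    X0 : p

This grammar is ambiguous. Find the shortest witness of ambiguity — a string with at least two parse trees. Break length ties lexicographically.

length 1: no string has ≥2 trees
length 3: p or p has 2 parse trees

Two derivations of p or p:
  Fact ⇒ Fact or List ⇒ List or List ⇒ Tree or List ⇒ p or List ⇒ p or Tree ⇒ p or p
  Fact ⇒ List or Fact ⇒ Tree or Fact ⇒ p or Fact ⇒ p or List ⇒ p or Tree ⇒ p or p

p or p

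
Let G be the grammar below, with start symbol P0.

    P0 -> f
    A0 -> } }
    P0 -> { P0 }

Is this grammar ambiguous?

Unambiguous

Only P0 is reachable from P0; ignoring the rest: Each string is a nest of matched brackets around a single atom. An opening bracket forces the recursive rule; an atom forces the base rule.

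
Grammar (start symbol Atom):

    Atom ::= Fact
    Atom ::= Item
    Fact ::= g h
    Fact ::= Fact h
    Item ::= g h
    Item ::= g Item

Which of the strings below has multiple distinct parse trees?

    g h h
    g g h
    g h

g h

g h h: 1 tree
g g h: 1 tree
g h: 2 trees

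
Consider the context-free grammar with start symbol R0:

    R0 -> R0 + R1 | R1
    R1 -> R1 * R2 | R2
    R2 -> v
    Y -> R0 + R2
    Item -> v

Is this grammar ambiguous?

Unambiguous

(Y, Item are unreachable from R0, so their rules don't affect L(R0).) R0 → R0 + R1 | R1  ;  R1 → R1 * R2 | R2  — a left-associative chain with R2 at the bottom. Each string factors uniquely by precedence.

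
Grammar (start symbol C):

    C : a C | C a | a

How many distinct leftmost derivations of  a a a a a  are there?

16

Parse trees for a a a a a (showing first 6 of 16):
  [C a [C a [C a [C a [C a]]]]]
  [C a [C a [C a [C [C a] a]]]]
  [C a [C a [C [C a [C a]] a]]]
  [C a [C a [C [C [C a] a] a]]]
  [C a [C [C a [C a [C a]]] a]]
  [C a [C [C a [C [C a] a]] a]]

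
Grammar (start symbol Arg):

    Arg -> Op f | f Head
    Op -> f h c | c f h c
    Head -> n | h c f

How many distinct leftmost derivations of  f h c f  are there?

Parse trees for f h c f:
  [Arg [Op f h c] f]
  [Arg f [Head h c f]]

2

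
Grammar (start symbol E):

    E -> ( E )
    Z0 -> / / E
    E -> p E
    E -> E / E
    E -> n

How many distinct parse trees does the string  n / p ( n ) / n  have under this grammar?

3

Parse trees for n / p ( n ) / n:
  [E [E n] / [E p [E [E ( [E n] )] / [E n]]]]
  [E [E n] / [E [E p [E ( [E n] )]] / [E n]]]
  [E [E [E n] / [E p [E ( [E n] )]]] / [E n]]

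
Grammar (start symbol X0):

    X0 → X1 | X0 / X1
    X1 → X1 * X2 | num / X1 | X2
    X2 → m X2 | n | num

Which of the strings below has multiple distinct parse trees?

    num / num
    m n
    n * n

num / num

num / num: 2 trees
m n: 1 tree
n * n: 1 tree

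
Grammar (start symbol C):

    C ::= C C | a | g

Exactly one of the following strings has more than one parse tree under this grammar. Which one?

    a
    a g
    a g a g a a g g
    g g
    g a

a: 1 tree
a g: 1 tree
a g a g a a g g: 429 trees
g g: 1 tree
g a: 1 tree

a g a g a a g g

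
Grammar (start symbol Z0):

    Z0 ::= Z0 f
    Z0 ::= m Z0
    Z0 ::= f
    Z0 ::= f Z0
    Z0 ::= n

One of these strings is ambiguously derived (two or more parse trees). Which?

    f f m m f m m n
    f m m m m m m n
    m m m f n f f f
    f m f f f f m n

f f m m f m m n: 1 tree
f m m m m m m n: 1 tree
m m m f n f f f: 35 trees
f m f f f f m n: 1 tree

m m m f n f f f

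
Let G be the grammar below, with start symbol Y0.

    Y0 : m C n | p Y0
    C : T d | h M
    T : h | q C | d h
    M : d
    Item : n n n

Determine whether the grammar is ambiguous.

Ambiguous

Witness: m h d n

Derivation 1: Y0 ⇒ m C n ⇒ m T d n ⇒ m h d n
Derivation 2: Y0 ⇒ m C n ⇒ m h M n ⇒ m h d n

Two distinct leftmost derivations for the same string.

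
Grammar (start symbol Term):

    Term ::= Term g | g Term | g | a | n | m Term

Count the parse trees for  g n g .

2

Parse trees for g n g:
  [Term [Term g [Term n]] g]
  [Term g [Term [Term n] g]]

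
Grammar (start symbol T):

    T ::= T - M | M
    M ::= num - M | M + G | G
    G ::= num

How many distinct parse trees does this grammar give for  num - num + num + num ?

Parse trees for num - num + num + num:
  [T [T [M [G num]]] - [M [M [M [G num]] + [G num]] + [G num]]]
  [T [M num - [M [M [M [G num]] + [G num]] + [G num]]]]
  [T [M [M num - [M [M [G num]] + [G num]]] + [G num]]]
  [T [M [M [M num - [M [G num]]] + [G num]] + [G num]]]

4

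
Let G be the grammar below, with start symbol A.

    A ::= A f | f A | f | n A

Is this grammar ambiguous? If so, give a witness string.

Witness: f f

Derivation 1: A ⇒ A f ⇒ f f
Derivation 2: A ⇒ f A ⇒ f f

Two distinct leftmost derivations for the same string.

Ambiguous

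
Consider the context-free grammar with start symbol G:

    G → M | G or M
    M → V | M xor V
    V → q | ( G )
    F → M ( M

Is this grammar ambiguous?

Unambiguous

Only G, M, V are reachable from G; ignoring the rest: G → G or M | M  ;  M → M xor V | V  — a left-associative chain with V at the bottom. Each string factors uniquely by precedence.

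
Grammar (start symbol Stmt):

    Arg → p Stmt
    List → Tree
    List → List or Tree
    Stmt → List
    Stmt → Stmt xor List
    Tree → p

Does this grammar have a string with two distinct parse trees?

Only Stmt, List, Tree are reachable from Stmt; ignoring the rest: The grammar is stratified — Stmt handles 'xor' (left-recursive), List handles 'or', Tree atoms. Each operator has a fixed associativity and precedence level, so every string has one parse.

Unambiguous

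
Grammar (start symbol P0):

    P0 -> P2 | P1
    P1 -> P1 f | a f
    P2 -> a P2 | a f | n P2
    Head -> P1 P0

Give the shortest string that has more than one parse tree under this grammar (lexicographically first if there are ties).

length 2: a f has 2 parse trees

Two derivations of a f:
  P0 ⇒ P2 ⇒ a f
  P0 ⇒ P1 ⇒ a f

a f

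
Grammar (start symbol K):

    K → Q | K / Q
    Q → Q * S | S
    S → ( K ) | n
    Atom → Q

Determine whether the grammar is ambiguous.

Only K, Q, S are reachable from K; ignoring the rest: This is a standard precedence ladder (K over Q over S), with each level left-recursive on its own operator ('/' at K, '*' at Q). That structure is LR(1), hence unambiguous.

Unambiguous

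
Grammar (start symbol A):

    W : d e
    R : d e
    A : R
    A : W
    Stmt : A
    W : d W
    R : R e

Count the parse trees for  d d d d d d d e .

Parse trees for d d d d d d d e:
  [A [W d [W d [W d [W d [W d [W d [W d e]]]]]]]]

1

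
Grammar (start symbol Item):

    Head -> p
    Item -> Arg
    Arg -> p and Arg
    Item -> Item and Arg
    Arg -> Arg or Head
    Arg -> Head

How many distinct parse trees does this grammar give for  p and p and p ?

4

Parse trees for p and p and p:
  [Item [Arg p and [Arg p and [Arg [Head p]]]]]
  [Item [Item [Arg [Head p]]] and [Arg p and [Arg [Head p]]]]
  [Item [Item [Arg p and [Arg [Head p]]]] and [Arg [Head p]]]
  [Item [Item [Item [Arg [Head p]]] and [Arg [Head p]]] and [Arg [Head p]]]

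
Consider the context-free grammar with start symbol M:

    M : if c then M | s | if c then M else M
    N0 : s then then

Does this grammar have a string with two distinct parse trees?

Ambiguous

Witness: if c then if c then s else s

Derivation 1: M ⇒ if c then M ⇒ if c then if c then M else M ⇒ if c then if c then s else M ⇒ if c then if c then s else s
Derivation 2: M ⇒ if c then M else M ⇒ if c then if c then M else M ⇒ if c then if c then s else M ⇒ if c then if c then s else s

Two distinct leftmost derivations for the same string.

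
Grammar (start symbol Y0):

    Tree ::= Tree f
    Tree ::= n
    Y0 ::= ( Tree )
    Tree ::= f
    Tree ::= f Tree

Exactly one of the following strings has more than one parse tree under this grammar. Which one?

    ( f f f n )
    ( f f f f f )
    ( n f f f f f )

( f f f n ): 1 tree
( f f f f f ): 16 trees
( n f f f f f ): 1 tree

( f f f f f )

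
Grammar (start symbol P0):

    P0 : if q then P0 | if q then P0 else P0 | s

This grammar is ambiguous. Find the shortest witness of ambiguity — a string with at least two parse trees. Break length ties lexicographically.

length 1: no string has ≥2 trees
length 4: no string has ≥2 trees
length 6: no string has ≥2 trees
length 7: no string has ≥2 trees
length 9: if q then if q then s else s has 2 parse trees

Two derivations of if q then if q then s else s:
  P0 ⇒ if q then P0 ⇒ if q then if q then P0 else P0 ⇒ if q then if q then s else P0 ⇒ if q then if q then s else s
  P0 ⇒ if q then P0 else P0 ⇒ if q then if q then P0 else P0 ⇒ if q then if q then s else P0 ⇒ if q then if q then s else s

if q then if q then s else s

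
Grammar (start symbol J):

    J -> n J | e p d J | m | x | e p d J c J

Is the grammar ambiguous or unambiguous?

Ambiguous

Witness: e p d e p d m c m

Derivation 1: J ⇒ e p d J ⇒ e p d e p d J c J ⇒ e p d e p d m c J ⇒ e p d e p d m c m
Derivation 2: J ⇒ e p d J c J ⇒ e p d e p d J c J ⇒ e p d e p d m c J ⇒ e p d e p d m c m

Two distinct leftmost derivations for the same string.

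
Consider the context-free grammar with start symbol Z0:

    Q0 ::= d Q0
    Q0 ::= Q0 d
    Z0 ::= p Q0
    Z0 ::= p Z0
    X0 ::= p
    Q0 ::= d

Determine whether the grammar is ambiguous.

Witness: p d d

Derivation 1: Z0 ⇒ p Q0 ⇒ p d Q0 ⇒ p d d
Derivation 2: Z0 ⇒ p Q0 ⇒ p Q0 d ⇒ p d d

Two distinct leftmost derivations for the same string.

Ambiguous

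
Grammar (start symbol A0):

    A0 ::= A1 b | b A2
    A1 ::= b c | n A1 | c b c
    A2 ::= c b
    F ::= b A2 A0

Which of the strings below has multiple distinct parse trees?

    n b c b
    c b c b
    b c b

b c b

n b c b: 1 tree
c b c b: 1 tree
b c b: 2 trees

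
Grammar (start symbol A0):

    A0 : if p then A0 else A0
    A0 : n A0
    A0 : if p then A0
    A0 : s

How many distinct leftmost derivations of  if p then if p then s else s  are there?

2

Parse trees for if p then if p then s else s:
  [A0 if p then [A0 if p then [A0 s]] else [A0 s]]
  [A0 if p then [A0 if p then [A0 s] else [A0 s]]]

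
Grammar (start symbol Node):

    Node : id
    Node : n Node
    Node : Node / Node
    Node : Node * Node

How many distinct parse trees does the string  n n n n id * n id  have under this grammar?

Parse trees for n n n n id * n id:
  [Node n [Node n [Node n [Node n [Node [Node id] * [Node n [Node id]]]]]]]
  [Node n [Node n [Node n [Node [Node n [Node id]] * [Node n [Node id]]]]]]
  [Node n [Node n [Node [Node n [Node n [Node id]]] * [Node n [Node id]]]]]
  [Node n [Node [Node n [Node n [Node n [Node id]]]] * [Node n [Node id]]]]
  [Node [Node n [Node n [Node n [Node n [Node id]]]]] * [Node n [Node id]]]

5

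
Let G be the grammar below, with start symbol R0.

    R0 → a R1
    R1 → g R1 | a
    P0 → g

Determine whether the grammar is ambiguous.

Unambiguous

(P0 is unreachable from R0, so its rules don't affect L(R0).) The reachable rules are right-linear with at most one rule per (nonterminal, next-terminal) pair. Each input token forces the next rule, so parsing is deterministic.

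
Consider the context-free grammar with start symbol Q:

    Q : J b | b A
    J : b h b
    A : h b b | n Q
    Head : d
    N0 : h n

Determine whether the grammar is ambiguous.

Ambiguous

Witness: b h b b

Derivation 1: Q ⇒ J b ⇒ b h b b
Derivation 2: Q ⇒ b A ⇒ b h b b

Two distinct leftmost derivations for the same string.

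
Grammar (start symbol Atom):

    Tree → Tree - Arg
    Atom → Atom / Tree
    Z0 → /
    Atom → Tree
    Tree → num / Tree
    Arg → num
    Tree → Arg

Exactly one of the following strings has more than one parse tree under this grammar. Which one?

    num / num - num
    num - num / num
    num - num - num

num / num - num: 3 trees
num - num / num: 1 tree
num - num - num: 1 tree

num / num - num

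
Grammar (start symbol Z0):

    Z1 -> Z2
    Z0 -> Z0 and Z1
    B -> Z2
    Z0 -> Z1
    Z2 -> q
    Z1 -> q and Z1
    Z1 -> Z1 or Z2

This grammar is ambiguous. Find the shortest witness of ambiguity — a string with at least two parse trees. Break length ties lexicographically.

q and q

length 1: no string has ≥2 trees
length 3: q and q has 2 parse trees

Two derivations of q and q:
  Z0 ⇒ Z0 and Z1 ⇒ Z1 and Z1 ⇒ Z2 and Z1 ⇒ q and Z1 ⇒ q and Z2 ⇒ q and q
  Z0 ⇒ Z1 ⇒ q and Z1 ⇒ q and Z2 ⇒ q and q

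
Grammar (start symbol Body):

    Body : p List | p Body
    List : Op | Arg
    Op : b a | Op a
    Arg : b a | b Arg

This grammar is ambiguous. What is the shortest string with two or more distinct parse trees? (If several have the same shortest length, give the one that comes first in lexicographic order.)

p b a

length 3: p b a has 2 parse trees

Two derivations of p b a:
  Body ⇒ p List ⇒ p Op ⇒ p b a
  Body ⇒ p List ⇒ p Arg ⇒ p b a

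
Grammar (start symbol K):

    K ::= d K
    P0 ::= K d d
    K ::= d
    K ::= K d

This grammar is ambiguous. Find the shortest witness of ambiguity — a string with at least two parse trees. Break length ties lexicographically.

length 1: no string has ≥2 trees
length 2: d d has 2 parse trees

Two derivations of d d:
  K ⇒ d K ⇒ d d
  K ⇒ K d ⇒ d d

d d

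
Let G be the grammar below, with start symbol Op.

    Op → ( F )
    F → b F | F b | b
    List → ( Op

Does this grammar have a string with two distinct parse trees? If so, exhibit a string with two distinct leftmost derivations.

Ambiguous

Witness: ( b b )

Derivation 1: Op ⇒ ( F ) ⇒ ( b F ) ⇒ ( b b )
Derivation 2: Op ⇒ ( F ) ⇒ ( F b ) ⇒ ( b b )

Two distinct leftmost derivations for the same string.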